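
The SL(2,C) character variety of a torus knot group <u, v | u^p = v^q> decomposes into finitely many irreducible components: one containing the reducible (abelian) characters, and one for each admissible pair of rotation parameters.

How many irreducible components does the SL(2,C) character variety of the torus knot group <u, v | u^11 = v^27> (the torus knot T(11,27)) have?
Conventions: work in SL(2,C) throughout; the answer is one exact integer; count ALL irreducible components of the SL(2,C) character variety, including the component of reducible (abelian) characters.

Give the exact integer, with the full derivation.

Gamma = < u, v | u^11 = v^27 > (torus knot T(11,27)); the central element u^11 = v^27 acts as +I or -I in any irreducible SL(2,C) representation.
So on each irreducible component the traces are pinned: tr(u) = 2*cos(pi*alpha/11) with 1 <= alpha <= 10, tr(v) = 2*cos(pi*beta/27) with 1 <= beta <= 26.
The two central values (-1)^alpha I and (-1)^beta I must be the same matrix, so alpha and beta share a parity.
Enumerate parity-matched pairs: 5*13 odd-odd plus 5*13 even-even gives 130.
That is 130 components of irreducible characters, and with the reducible (abelian) component the total is 131.

131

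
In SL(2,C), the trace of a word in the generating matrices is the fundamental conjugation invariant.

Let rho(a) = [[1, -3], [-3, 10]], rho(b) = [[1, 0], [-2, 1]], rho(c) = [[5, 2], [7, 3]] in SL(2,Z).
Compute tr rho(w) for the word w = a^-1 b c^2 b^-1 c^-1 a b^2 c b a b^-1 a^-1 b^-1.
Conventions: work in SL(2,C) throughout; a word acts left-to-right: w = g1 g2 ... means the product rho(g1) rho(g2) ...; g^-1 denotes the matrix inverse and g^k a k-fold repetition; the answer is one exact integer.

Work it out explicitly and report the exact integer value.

rho(a^-1) = [[10, 3], [3, 1]]
... * rho(b) = [[1, 0], [-2, 1]]  ->  [[4, 3], [1, 1]]
... * rho(c) = [[5, 2], [7, 3]]  ->  [[41, 17], [12, 5]]
... * rho(c) = [[5, 2], [7, 3]]  ->  [[324, 133], [95, 39]]
... * rho(b^-1) = [[1, 0], [2, 1]]  ->  [[590, 133], [173, 39]]
... * rho(c^-1) = [[3, -2], [-7, 5]]  ->  [[839, -515], [246, -151]]
... * rho(a) = [[1, -3], [-3, 10]]  ->  [[2384, -7667], [699, -2248]]
... * rho(b) = [[1, 0], [-2, 1]]  ->  [[17718, -7667], [5195, -2248]]
... * rho(b) = [[1, 0], [-2, 1]]  ->  [[33052, -7667], [9691, -2248]]
... * rho(c) = [[5, 2], [7, 3]]  ->  [[111591, 43103], [32719, 12638]]
... * rho(b) = [[1, 0], [-2, 1]]  ->  [[25385, 43103], [7443, 12638]]
... * rho(a) = [[1, -3], [-3, 10]]  ->  [[-103924, 354875], [-30471, 104051]]
... * rho(b^-1) = [[1, 0], [2, 1]]  ->  [[605826, 354875], [177631, 104051]]
... * rho(a^-1) = [[10, 3], [3, 1]]  ->  [[7122885, 2172353], [2088463, 636944]]
... * rho(b^-1) = [[1, 0], [2, 1]]  ->  [[11467591, 2172353], [3362351, 636944]]
tr = 11467591 + 636944 = 12104535

12104535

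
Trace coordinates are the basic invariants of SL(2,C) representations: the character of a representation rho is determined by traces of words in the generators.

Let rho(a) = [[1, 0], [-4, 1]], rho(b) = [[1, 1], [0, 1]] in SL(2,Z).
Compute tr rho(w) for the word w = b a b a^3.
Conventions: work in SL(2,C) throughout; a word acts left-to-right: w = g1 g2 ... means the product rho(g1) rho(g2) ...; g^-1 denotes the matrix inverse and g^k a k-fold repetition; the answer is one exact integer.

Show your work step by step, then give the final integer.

18

rho(b) = [[1, 1], [0, 1]]
... * rho(a) = [[1, 0], [-4, 1]]  ->  [[-3, 1], [-4, 1]]
... * rho(b) = [[1, 1], [0, 1]]  ->  [[-3, -2], [-4, -3]]
... * rho(a) = [[1, 0], [-4, 1]]  ->  [[5, -2], [8, -3]]
... * rho(a) = [[1, 0], [-4, 1]]  ->  [[13, -2], [20, -3]]
... * rho(a) = [[1, 0], [-4, 1]]  ->  [[21, -2], [32, -3]]
tr = 21 + -3 = 18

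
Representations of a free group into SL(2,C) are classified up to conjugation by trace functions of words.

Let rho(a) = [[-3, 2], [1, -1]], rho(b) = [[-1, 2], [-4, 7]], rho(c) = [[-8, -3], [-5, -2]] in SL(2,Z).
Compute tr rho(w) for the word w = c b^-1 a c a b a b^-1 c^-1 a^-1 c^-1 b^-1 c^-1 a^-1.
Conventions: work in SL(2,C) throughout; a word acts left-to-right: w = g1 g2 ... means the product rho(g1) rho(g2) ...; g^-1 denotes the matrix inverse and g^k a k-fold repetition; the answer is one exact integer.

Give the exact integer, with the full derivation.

-21201873

rho(c) = [[-8, -3], [-5, -2]]
... * rho(b^-1) = [[7, -2], [4, -1]]  ->  [[-68, 19], [-43, 12]]
... * rho(a) = [[-3, 2], [1, -1]]  ->  [[223, -155], [141, -98]]
... * rho(c) = [[-8, -3], [-5, -2]]  ->  [[-1009, -359], [-638, -227]]
... * rho(a) = [[-3, 2], [1, -1]]  ->  [[2668, -1659], [1687, -1049]]
... * rho(b) = [[-1, 2], [-4, 7]]  ->  [[3968, -6277], [2509, -3969]]
... * rho(a) = [[-3, 2], [1, -1]]  ->  [[-18181, 14213], [-11496, 8987]]
... * rho(b^-1) = [[7, -2], [4, -1]]  ->  [[-70415, 22149], [-44524, 14005]]
... * rho(c^-1) = [[-2, 3], [5, -8]]  ->  [[251575, -388437], [159073, -245612]]
... * rho(a^-1) = [[-1, -2], [-1, -3]]  ->  [[136862, 662161], [86539, 418690]]
... * rho(c^-1) = [[-2, 3], [5, -8]]  ->  [[3037081, -4886702], [1920372, -3089903]]
... * rho(b^-1) = [[7, -2], [4, -1]]  ->  [[1712759, -1187460], [1082992, -750841]]
... * rho(c^-1) = [[-2, 3], [5, -8]]  ->  [[-9362818, 14637957], [-5920189, 9255704]]
... * rho(a^-1) = [[-1, -2], [-1, -3]]  ->  [[-5275139, -25188235], [-3335515, -15926734]]
tr = -5275139 + -15926734 = -21201873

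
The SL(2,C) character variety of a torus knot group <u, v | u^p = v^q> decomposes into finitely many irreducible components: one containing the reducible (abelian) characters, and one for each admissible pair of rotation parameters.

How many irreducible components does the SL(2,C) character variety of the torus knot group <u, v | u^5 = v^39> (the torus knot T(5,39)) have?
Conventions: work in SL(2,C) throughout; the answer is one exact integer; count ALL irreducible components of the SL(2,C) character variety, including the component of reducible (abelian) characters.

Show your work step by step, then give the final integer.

For T(5,39): irreducibility forces the central element u^5 = v^39 to one of +I, -I.
So on each irreducible component the traces are pinned: tr(u) = 2*cos(pi*alpha/5) with 1 <= alpha <= 4, tr(v) = 2*cos(pi*beta/39) with 1 <= beta <= 38.
Consistency of u^5 = (-1)^alpha I with v^39 = (-1)^beta I forces alpha = beta (mod 2).
Enumerate parity-matched pairs: 2*19 odd-odd plus 2*19 even-even gives 76.
components with irreducible characters: 76; plus the single component of reducible (abelian) characters: total 77.

77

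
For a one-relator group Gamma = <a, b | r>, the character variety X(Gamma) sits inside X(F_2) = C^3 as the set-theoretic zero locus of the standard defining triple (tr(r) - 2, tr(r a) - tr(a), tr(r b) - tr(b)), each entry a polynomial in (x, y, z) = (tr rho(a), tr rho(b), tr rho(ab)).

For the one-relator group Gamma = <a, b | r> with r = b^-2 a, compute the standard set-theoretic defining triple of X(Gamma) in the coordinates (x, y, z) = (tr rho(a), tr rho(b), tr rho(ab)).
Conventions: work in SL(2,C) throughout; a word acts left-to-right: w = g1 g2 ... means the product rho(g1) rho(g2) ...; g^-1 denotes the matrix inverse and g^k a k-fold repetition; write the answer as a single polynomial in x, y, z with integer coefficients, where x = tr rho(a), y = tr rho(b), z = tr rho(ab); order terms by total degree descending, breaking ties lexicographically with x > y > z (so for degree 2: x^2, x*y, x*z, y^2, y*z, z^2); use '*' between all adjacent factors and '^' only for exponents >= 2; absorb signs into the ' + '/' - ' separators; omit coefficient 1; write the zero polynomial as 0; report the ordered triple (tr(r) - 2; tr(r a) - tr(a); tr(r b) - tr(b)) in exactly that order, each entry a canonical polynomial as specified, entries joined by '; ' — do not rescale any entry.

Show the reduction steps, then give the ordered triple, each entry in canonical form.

x*y^2 - y*z - x - 2; x^2*y^2 - x*y*z - x^2 - y^2 - x + 2; x*y - y - z

so trace(b^-1 a) = trace(a) * trace(b) - trace(a b)   [inverse elimination on b] = x*y - z
trace(b^-2 a) = trace(b^-1 a) * trace(b) - trace(b^-1 a b)   [inverse elimination on b] = x*y^2 - y*z - x
reduce: trace(a^2) = trace(a) * trace(a) - trace(1)   [square of a] = x^2 - 2
so trace(a^2 b) = trace(a) * trace(b a) - trace(b)   [square of a] = x*z - y
reduce: trace(a^2 b^-1) = trace(a^2) * trace(b) - trace(a^2 b)   [inverse elimination on b] = x^2*y - x*z - y
trace(b^-2 a^2) = trace(a^2 b^-1) * trace(b) - trace(a^2)   [inverse elimination on b] = x^2*y^2 - x*y*z - x^2 - y^2 + 2
assemble the triple (trace(r) - 2; trace(r a) - x; trace(r b) - y)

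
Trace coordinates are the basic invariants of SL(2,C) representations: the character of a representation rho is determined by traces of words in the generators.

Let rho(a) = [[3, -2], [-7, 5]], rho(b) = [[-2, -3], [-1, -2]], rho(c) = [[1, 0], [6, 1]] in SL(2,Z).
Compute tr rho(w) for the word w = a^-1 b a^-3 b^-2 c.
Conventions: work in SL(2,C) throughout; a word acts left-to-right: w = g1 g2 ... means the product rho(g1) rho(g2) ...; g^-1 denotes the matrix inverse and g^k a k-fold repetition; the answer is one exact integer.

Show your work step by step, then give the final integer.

rho(a^-1) = [[5, 2], [7, 3]]
... * rho(b) = [[-2, -3], [-1, -2]]  ->  [[-12, -19], [-17, -27]]
... * rho(a^-1) = [[5, 2], [7, 3]]  ->  [[-193, -81], [-274, -115]]
... * rho(a^-1) = [[5, 2], [7, 3]]  ->  [[-1532, -629], [-2175, -893]]
... * rho(a^-1) = [[5, 2], [7, 3]]  ->  [[-12063, -4951], [-17126, -7029]]
... * rho(b^-1) = [[-2, 3], [1, -2]]  ->  [[19175, -26287], [27223, -37320]]
... * rho(b^-1) = [[-2, 3], [1, -2]]  ->  [[-64637, 110099], [-91766, 156309]]
... * rho(c) = [[1, 0], [6, 1]]  ->  [[595957, 110099], [846088, 156309]]
tr = 595957 + 156309 = 752266

752266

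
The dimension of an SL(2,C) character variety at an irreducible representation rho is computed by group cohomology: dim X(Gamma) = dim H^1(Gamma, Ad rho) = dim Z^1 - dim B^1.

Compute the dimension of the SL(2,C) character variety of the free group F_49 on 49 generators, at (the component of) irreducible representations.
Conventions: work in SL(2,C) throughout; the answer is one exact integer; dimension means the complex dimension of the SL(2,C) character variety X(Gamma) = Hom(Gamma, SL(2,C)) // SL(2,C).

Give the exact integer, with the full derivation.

Gamma = F_49 has 49 generators and no relators.
Z^1(Gamma, Ad rho) = (sl_2)^49: a cocycle is a free choice of one sl_2 vector per generator, so dim Z^1 = 3*49 = 147.
At an irreducible rho the centralizer of the image in sl_2 is 0, so the coboundary map sl_2 -> Z^1 is injective: dim B^1 = 3.
dim H^1 = 147 - 3 = 144, which is dim X.

144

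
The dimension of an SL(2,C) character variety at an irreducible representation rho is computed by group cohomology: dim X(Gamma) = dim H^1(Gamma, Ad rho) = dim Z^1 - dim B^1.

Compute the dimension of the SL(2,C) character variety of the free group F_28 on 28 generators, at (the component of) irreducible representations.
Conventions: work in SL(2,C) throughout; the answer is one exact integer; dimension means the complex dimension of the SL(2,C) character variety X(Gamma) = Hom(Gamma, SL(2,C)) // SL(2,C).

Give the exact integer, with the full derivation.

81

Gamma = F_28 has 28 generators and no relators.
Z^1(Gamma, Ad rho) = (sl_2)^28: a cocycle is a free choice of one sl_2 vector per generator, so dim Z^1 = 3*28 = 84.
Irreducibility makes the coboundary map sl_2 -> Z^1 injective (trivial centralizer), so dim B^1 = 3.
Therefore dim X = 84 - 3 = 81.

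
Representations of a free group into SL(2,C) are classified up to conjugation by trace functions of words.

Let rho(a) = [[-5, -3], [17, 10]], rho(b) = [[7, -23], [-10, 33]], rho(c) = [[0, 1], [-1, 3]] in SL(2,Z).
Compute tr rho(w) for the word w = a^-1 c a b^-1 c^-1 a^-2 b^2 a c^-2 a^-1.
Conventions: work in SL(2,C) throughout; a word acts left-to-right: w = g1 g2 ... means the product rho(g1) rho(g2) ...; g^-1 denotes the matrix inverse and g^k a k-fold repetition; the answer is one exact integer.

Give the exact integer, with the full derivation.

-2647493947410

rho(a^-1) = [[10, 3], [-17, -5]]
... * rho(c) = [[0, 1], [-1, 3]]  ->  [[-3, 19], [5, -32]]
... * rho(a) = [[-5, -3], [17, 10]]  ->  [[338, 199], [-569, -335]]
... * rho(b^-1) = [[33, 23], [10, 7]]  ->  [[13144, 9167], [-22127, -15432]]
... * rho(c^-1) = [[3, -1], [1, 0]]  ->  [[48599, -13144], [-81813, 22127]]
... * rho(a^-1) = [[10, 3], [-17, -5]]  ->  [[709438, 211517], [-1194289, -356074]]
... * rho(a^-1) = [[10, 3], [-17, -5]]  ->  [[3498591, 1070729], [-5889632, -1802497]]
... * rho(b) = [[7, -23], [-10, 33]]  ->  [[13782847, -45133536], [-23202454, 75979135]]
... * rho(b) = [[7, -23], [-10, 33]]  ->  [[547815289, -1806412169], [-922208528, 3040967897]]
... * rho(a) = [[-5, -3], [17, 10]]  ->  [[-33448083318, -19707567557], [56307496889, 33176304554]]
... * rho(c^-1) = [[3, -1], [1, 0]]  ->  [[-120051817511, 33448083318], [202098795221, -56307496889]]
... * rho(c^-1) = [[3, -1], [1, 0]]  ->  [[-326707369215, 120051817511], [549988888774, -202098795221]]
... * rho(a^-1) = [[10, 3], [-17, -5]]  ->  [[-5307954589837, -1580381195200], [8935568406497, 2660460642427]]
tr = -5307954589837 + 2660460642427 = -2647493947410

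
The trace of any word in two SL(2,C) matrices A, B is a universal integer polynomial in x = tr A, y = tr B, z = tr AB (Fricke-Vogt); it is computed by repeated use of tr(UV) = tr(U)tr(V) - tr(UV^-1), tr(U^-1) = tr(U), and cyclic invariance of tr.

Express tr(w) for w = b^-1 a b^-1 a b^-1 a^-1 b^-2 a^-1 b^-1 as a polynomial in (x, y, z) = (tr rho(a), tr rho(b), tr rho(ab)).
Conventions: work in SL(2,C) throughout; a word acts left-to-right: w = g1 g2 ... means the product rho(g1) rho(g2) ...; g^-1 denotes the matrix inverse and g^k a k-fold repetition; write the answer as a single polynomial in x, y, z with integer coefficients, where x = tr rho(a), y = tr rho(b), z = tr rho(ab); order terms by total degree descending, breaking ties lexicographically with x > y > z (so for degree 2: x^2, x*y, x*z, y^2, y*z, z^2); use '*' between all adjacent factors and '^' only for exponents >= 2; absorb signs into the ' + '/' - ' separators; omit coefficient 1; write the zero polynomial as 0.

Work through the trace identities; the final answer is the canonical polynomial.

trace(b^-1) = trace(b) = y
trace(b^-2) = trace(b^-1) trace(b) - trace(1) = y^2 - 2
trace(b^-1 a) = trace(a) trace(b) - trace(a b) = x*y - z
trace(a b a) = trace(a) trace(b a) - trace(b) = x*z - y
trace(a b a b) = trace(a b) trace(a b) - trace(1) = z^2 - 2
trace(b^-1 a b a) = trace(a b a) trace(b) - trace(a b a b) = x*y*z - y^2 - z^2 + 2
trace(b^-2 a b a) = trace(b^-1 a b a) trace(b) - trace(b^-1 a b a b) = x*y^2*z - y^3 - y*z^2 - x*z + 3*y
trace(a^-1 b^-2 a b) = trace(b^-2 a b) trace(a) - trace(b^-2 a b a) = -x*y^2*z + x^2*y + y^3 + y*z^2 - 3*y
trace(b^-1 a b^-1 a^-1 b^-1) = trace(a^-1 b^-2 a) trace(b) - trace(a^-1 b^-2 a b) = x*y^2*z - x^2*y - y*z^2 + y
trace(a^2) = trace(a) trace(a) - trace(1) = x^2 - 2
trace(a b^-1 a) = trace(a^2) trace(b) - trace(a^2 b) = x^2*y - x*z - y
trace(a b a^2) = trace(a) trace(a b a) - trace(a b) = x^2*z - x*y - z
trace(b a b) = trace(b) trace(a b) - trace(a) = y*z - x
trace(a b a^2 b) = trace(a) trace(b a b a) - trace(b a b) = x*z^2 - y*z - x
trace(a b^-1 a b a) = trace(a b a^2) trace(b) - trace(a b a^2 b) = x^2*y*z - x*y^2 - x*z^2 + x
trace(a b a b a b) = trace(b a) trace(b a b a) - trace(b^-1 a^-1) = z^3 - 3*z
trace(a b^-1 a b a b) = trace(a b a b a) trace(b) - trace(a b a b a b) = x*y*z^2 - y^2*z - z^3 - x*y + 3*z
trace(b a b^-1 a b^-1 a) = trace(a b^-1 a b a) trace(b) - trace(a b^-1 a b a b) = x^2*y^2*z - x*y^3 - 2*x*y*z^2 + y^2*z + z^3 + 2*x*y - 3*z
trace(a^-1 b a b^-1 a b^-1) = trace(b a b^-1 a b^-1) trace(a) - trace(b a b^-1 a b^-1 a) = -x^2*y^2*z + x^3*y + x*y^3 + 2*x*y*z^2 - x^2*z - y^2*z - z^3 - 3*x*y + 3*z
trace(b^-1 a^-1 b a b^-1 a b^-1) = trace(a^-1 b a b^-1 a b^-1) trace(b) - trace(a^-1 b a b^-1 a) = -x^2*y^3*z + x^3*y^2 + x*y^4 + 2*x*y^2*z^2 - x^2*y*z - y^3*z - y*z^3 - 3*x*y^2 + 3*y*z - x
trace(a^3) = trace(a) trace(a^2) - trace(a) = x^3 - 3*x
trace(a b^-1 a^2) = trace(a^3) trace(b) - trace(a^3 b) = x^3*y - x^2*z - 2*x*y + z
trace(a b^-1 a^2 b) = trace(a^2 b a) trace(b) - trace(a^2 b a b) = x^2*y*z - x*y^2 - x*z^2 + x
trace(a b^-1 a b^-1 a) = trace(a b^-1 a^2) trace(b) - trace(a b^-1 a^2 b) = x^3*y^2 - 2*x^2*y*z - x*y^2 + x*z^2 + y*z - x
trace(a^3 b a) = trace(a) trace(b a^3) - trace(b a^2) = x^3*z - x^2*y - 2*x*z + y
trace(a^3 b a b) = trace(a) trace(a b a b a) - trace(a b a b) = x^2*z^2 - x*y*z - x^2 - z^2 + 2
trace(a^2 b a b^-1 a) = trace(a^3 b a) trace(b) - trace(a^3 b a b) = x^3*y*z - x^2*y^2 - x^2*z^2 - x*y*z + x^2 + y^2 + z^2 - 2
trace(b a^2 b) = trace(a) trace(b^2 a) - trace(b^2) = x*y*z - x^2 - y^2 + 2
trace(a b a^2 b a) = trace(a) trace(b a^2 b a) - trace(b a^2 b) = x^2*z^2 - 2*x*y*z + y^2 - 2
trace(b a b a b) = trace(b) trace(a b a b) - trace(a b a) = y*z^2 - x*z - y
trace(a b a^2 b a b) = trace(a) trace(b a b a b a) - trace(b a b a b) = x*z^3 - y*z^2 - 2*x*z + y
trace(a^2 b a b^-1 a b) = trace(a b a^2 b a) trace(b) - trace(a b a^2 b a b) = x^2*y*z^2 - 2*x*y^2*z - x*z^3 + y^3 + y*z^2 + 2*x*z - 3*y
trace(a b a b^-1 a b^-1 a) = trace(a^2 b a b^-1 a) trace(b) - trace(a^2 b a b^-1 a b) = x^3*y^2*z - x^2*y^3 - 2*x^2*y*z^2 + x*y^2*z + x*z^3 + x^2*y - 2*x*z + y
trace(a b^-1 a b a b a) = trace(a b a b a^2) trace(b) - trace(a b a b a^2 b) = x^2*y*z^2 - x*y^2*z - x*z^3 - x^2*y + 2*x*z + y
trace(a b a b a b a b) = trace(b a b a b a) trace(b a) - trace(a b a b) = z^4 - 4*z^2 + 2
trace(a b^-1 a b a b a b) = trace(a b a b a b a) trace(b) - trace(a b a b a b a b) = x*y*z^3 - y^2*z^2 - z^4 - 2*x*y*z + y^2 + 4*z^2 - 2
trace(a b a b^-1 a b^-1 a b) = trace(a b^-1 a b a b a) trace(b) - trace(a b^-1 a b a b a b) = x^2*y^2*z^2 - x*y^3*z - 2*x*y*z^3 - x^2*y^2 + y^2*z^2 + z^4 + 4*x*y*z - 4*z^2 + 2
trace(b a b^-1 a b^-1 a b^-1 a) = trace(a b a b^-1 a b^-1 a) trace(b) - trace(a b a b^-1 a b^-1 a b) = x^3*y^3*z - x^2*y^4 - 3*x^2*y^2*z^2 + 2*x*y^3*z + 3*x*y*z^3 + 2*x^2*y^2 - y^2*z^2 - z^4 - 6*x*y*z + y^2 + 4*z^2 - 2
trace(b^-1 a^-1 b a b^-1 a b^-1 a) = trace(b a b^-1 a b^-1 a b^-1) trace(a) - trace(b a b^-1 a b^-1 a b^-1 a) = -x^3*y^3*z + x^4*y^2 + x^2*y^4 + 3*x^2*y^2*z^2 - 2*x^3*y*z - 2*x*y^3*z - 3*x*y*z^3 - 3*x^2*y^2 + x^2*z^2 + y^2*z^2 + z^4 + 7*x*y*z - x^2 - y^2 - 4*z^2 + 2
trace(a b^-1 a b^-1 a^-1 b^-1 a^-1 b) = trace(b^-1 a^-1 b a b^-1 a b^-1) trace(a) - trace(b^-1 a^-1 b a b^-1 a b^-1 a) = -x^2*y^2*z^2 + x^3*y*z + x*y^3*z + 2*x*y*z^3 - x^2*z^2 - y^2*z^2 - z^4 - 4*x*y*z + y^2 + 4*z^2 - 2
trace(a^-1 b^-1 a b^-1 a b^-1 a^-1 b^-1) = trace(a b^-1 a b^-1 a^-1 b^-1 a^-1) trace(b) - trace(a b^-1 a b^-1 a^-1 b^-1 a^-1 b) = x^2*y^2*z^2 - x^3*y*z - 2*x*y*z^3 - x^2*y^2 + x^2*z^2 + z^4 + 4*x*y*z - 4*z^2 + 2
trace(a b a^-1 b) = trace(b a b) trace(a) - trace(b a b a) = x*y*z - x^2 - z^2 + 2
trace(a^-1 b^-1 a b) = trace(a b a^-1) trace(b) - trace(a b a^-1 b) = -x*y*z + x^2 + y^2 + z^2 - 2
trace(b^-1 a b^-1 a^-1) = trace(a^-1 b^-1 a) trace(b) - trace(a^-1 b^-1 a b) = x*y*z - x^2 - z^2 + 2
trace(a b^-1 a b^-1 a^-2 b) = trace(a^-1 b a b^-1 a b^-1) trace(a) - trace(a^-1 b a b^-1 a b^-1 a) = -x^3*y^2*z + x^4*y + x^2*y^3 + 2*x^2*y*z^2 - x^3*z - x*y^2*z - x*z^3 - 4*x^2*y + 4*x*z + y
trace(a^-1 b^-1 a b^-1 a b^-1 a^-1) = trace(a b^-1 a b^-1 a^-2) trace(b) - trace(a b^-1 a b^-1 a^-2 b) = x^3*y^2*z - x^4*y - x^2*y^3 - 2*x^2*y*z^2 + x^3*z + 2*x*y^2*z + x*z^3 + 3*x^2*y - y*z^2 - 4*x*z + y
trace(a b^-1 a b^-1 a^-1 b^-2 a^-1 b^-1) = trace(a^-1 b^-1 a b^-1 a b^-1 a^-1 b^-1) trace(b) - trace(a^-1 b^-1 a b^-1 a b^-1 a^-1) = x^2*y^3*z^2 - 2*x^3*y^2*z - 2*x*y^2*z^3 + x^4*y + 3*x^2*y*z^2 + y*z^4 - x^3*z + 2*x*y^2*z - x*z^3 - 3*x^2*y - 3*y*z^2 + 4*x*z + y
trace(a b^-2) = trace(a b^-1) trace(b) - trace(a) = x*y^2 - y*z - x
trace(a b^-3) = trace(a b^-2) trace(b) - trace(a b^-1) = x*y^3 - y^2*z - 2*x*y + z
trace(b^-3 a b^-1) = trace(a b^-3) trace(b) - trace(a b^-2) = x*y^4 - y^3*z - 3*x*y^2 + 2*y*z + x
trace(a b^-1 a b^-1) = trace(a b^-1 a) trace(b) - trace(a b^-1 a b) = x^2*y^2 - 2*x*y*z + z^2 - 2
trace(b^-2 a b^-1 a) = trace(a b^-1 a b^-1) trace(b) - trace(a b^-1 a) = x^2*y^3 - 2*x*y^2*z - x^2*y + y*z^2 + x*z - y
trace(b^-3 a b^-1 a) = trace(b^-2 a b^-1 a) trace(b) - trace(b^-2 a b^-1 a b) = x^2*y^4 - 2*x*y^3*z - 2*x^2*y^2 + y^2*z^2 + 3*x*y*z - y^2 - z^2 + 2
trace(b^-1 a b^-1 a^-1 b^-2) = trace(b^-3 a b^-1) trace(a) - trace(b^-3 a b^-1 a) = x*y^3*z - x^2*y^2 - y^2*z^2 - x*y*z + x^2 + y^2 + z^2 - 2
trace(b^-1 a b^-1 a b^-1 a^-1 b^-2 a^-1 b^-1) = trace(a b^-1 a b^-1 a^-1 b^-2 a^-1 b^-1) trace(b) - trace(a b^-1 a b^-1 a^-1 b^-2 a^-1) = x^2*y^4*z^2 - 2*x^3*y^3*z - 2*x*y^3*z^3 + x^4*y^2 + 3*x^2*y^2*z^2 + y^2*z^4 - x^3*y*z + x*y^3*z - x*y*z^3 - 2*x^2*y^2 - 2*y^2*z^2 + 5*x*y*z - x^2 - z^2 + 2

x^2*y^4*z^2 - 2*x^3*y^3*z - 2*x*y^3*z^3 + x^4*y^2 + 3*x^2*y^2*z^2 + y^2*z^4 - x^3*y*z + x*y^3*z - x*y*z^3 - 2*x^2*y^2 - 2*y^2*z^2 + 5*x*y*z - x^2 - z^2 + 2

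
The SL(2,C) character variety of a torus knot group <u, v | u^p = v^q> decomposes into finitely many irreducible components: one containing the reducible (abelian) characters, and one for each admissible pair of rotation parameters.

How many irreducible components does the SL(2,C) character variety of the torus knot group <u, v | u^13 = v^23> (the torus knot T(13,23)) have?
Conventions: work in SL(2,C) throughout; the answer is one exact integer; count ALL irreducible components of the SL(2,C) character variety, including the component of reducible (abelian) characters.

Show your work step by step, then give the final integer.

In the torus knot group T(13,23), u^13 = v^23 is central, so an irreducible representation sends it to +I or -I (Schur).
So on each irreducible component the traces are pinned: tr(u) = 2*cos(pi*alpha/13) with 1 <= alpha <= 12, tr(v) = 2*cos(pi*beta/23) with 1 <= beta <= 22.
The two central values (-1)^alpha I and (-1)^beta I must be the same matrix, so alpha and beta share a parity.
Counting: 6 odd alphas x 11 odd betas + 6 even alphas x 11 even betas = 66 + 66 = 132.
components with irreducible characters: 132; plus the single component of reducible (abelian) characters: total 133.

133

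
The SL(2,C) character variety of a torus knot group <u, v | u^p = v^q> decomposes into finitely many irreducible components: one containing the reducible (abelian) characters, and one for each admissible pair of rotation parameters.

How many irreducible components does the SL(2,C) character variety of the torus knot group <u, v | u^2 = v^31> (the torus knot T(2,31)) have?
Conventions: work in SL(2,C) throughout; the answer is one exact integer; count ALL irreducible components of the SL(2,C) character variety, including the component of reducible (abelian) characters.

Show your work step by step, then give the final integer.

16

For T(2,31): irreducibility forces the central element u^2 = v^31 to one of +I, -I.
On an irreducible component, tr(u) is locked at 2*cos(pi*alpha/2) for some alpha in 1..1, and tr(v) at 2*cos(pi*beta/31) for some beta in 1..30.
u^2 = (-1)^alpha I and v^31 = (-1)^beta I must agree, so alpha and beta have equal parity.
Enumerate parity-matched pairs: 1*15 odd-odd plus 0*15 even-even gives 15.
components with irreducible characters: 15; plus the single component of reducible (abelian) characters: total 16.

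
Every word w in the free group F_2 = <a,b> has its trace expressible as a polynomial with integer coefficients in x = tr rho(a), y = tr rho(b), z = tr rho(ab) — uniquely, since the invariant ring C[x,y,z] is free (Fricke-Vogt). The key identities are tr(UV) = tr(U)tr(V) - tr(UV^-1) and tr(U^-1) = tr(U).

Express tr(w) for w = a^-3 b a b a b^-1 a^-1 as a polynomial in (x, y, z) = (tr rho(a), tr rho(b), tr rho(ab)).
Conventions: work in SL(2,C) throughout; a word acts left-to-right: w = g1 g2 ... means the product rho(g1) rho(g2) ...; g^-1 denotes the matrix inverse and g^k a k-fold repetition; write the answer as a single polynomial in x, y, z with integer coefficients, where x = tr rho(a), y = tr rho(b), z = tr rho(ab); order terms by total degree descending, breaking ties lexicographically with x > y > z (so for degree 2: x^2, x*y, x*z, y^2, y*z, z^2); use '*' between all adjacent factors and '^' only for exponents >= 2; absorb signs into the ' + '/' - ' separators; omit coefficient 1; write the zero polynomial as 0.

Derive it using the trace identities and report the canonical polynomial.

-x^4*y*z^2 + x^5*z + x^3*y^2*z + x^3*z^3 + 2*x^2*y*z^2 - 6*x^3*z - 2*x*y^2*z - 2*x*z^3 + x^2*y + 7*x*z - y

trace(b a b) = trace(b)*trace(a b) - trace(a)   [square of b] = y*z - x
trace(b a b a) = trace(b a)*trace(b a) - trace(1)   [split at a repeated b] = z^2 - 2
apply: trace(a^-1 b a b) = trace(b a b)*trace(a) - trace(b a b a)   [inverse elimination on a] = x*y*z - x^2 - z^2 + 2
use: trace(a b a) = trace(a)*trace(b a) - trace(b)   [square of a] = x*z - y
use: trace(b a b a b) = trace(b)*trace(a b a b) - trace(a b a)   [square of b] = y*z^2 - x*z - y
trace(b a b a b a) = trace(a b a b)*trace(a b) - trace(b a)   [split at a repeated a] = z^3 - 3*z
use: trace(a^-1 b a b a b) = trace(b a b a b)*trace(a) - trace(b a b a b a)   [inverse elimination on a] = x*y*z^2 - x^2*z - z^3 - x*y + 3*z
trace(a^-2 b a b a b) = trace(a^-1 b a b a b)*trace(a) - trace(a^-1 b a b a b a)   [inverse elimination on a] = x^2*y*z^2 - x^3*z - x*z^3 - x^2*y - y*z^2 + 4*x*z + y
trace(b a b a b^-1 a^-2) = trace(a^-2 b a b a)*trace(b) - trace(a^-2 b a b a b)   [inverse elimination on b] = -x^2*y*z^2 + x^3*z + x*y^2*z + x*z^3 - 4*x*z + y
trace(a b a b a) = trace(a)*trace(b a b a) - trace(b a b)   [square of a] = x*z^2 - y*z - x
apply: trace(b a b a b^-1 a) = trace(a b a b a)*trace(b) - trace(a b a b a b)   [inverse elimination on b] = x*y*z^2 - y^2*z - z^3 - x*y + 3*z
apply: trace(b a b a b^-1 a^-1) = trace(b a b a b^-1)*trace(a) - trace(b a b a b^-1 a)   [inverse elimination on a] = -x*y*z^2 + x^2*z + y^2*z + z^3 - 3*z
use: trace(a^-2 b a b a b^-1 a^-1) = trace(b a b a b^-1 a^-2)*trace(a) - trace(b a b a b^-1 a^-1)   [inverse elimination on a] = -x^3*y*z^2 + x^4*z + x^2*y^2*z + x^2*z^3 + x*y*z^2 - 5*x^2*z - y^2*z - z^3 + x*y + 3*z
trace(a^-3 b a b a b^-1 a^-1) = trace(a^-2 b a b a b^-1 a^-1)*trace(a) - trace(a^-2 b a b a b^-1)   [inverse elimination on a] = -x^4*y*z^2 + x^5*z + x^3*y^2*z + x^3*z^3 + 2*x^2*y*z^2 - 6*x^3*z - 2*x*y^2*z - 2*x*z^3 + x^2*y + 7*x*z - y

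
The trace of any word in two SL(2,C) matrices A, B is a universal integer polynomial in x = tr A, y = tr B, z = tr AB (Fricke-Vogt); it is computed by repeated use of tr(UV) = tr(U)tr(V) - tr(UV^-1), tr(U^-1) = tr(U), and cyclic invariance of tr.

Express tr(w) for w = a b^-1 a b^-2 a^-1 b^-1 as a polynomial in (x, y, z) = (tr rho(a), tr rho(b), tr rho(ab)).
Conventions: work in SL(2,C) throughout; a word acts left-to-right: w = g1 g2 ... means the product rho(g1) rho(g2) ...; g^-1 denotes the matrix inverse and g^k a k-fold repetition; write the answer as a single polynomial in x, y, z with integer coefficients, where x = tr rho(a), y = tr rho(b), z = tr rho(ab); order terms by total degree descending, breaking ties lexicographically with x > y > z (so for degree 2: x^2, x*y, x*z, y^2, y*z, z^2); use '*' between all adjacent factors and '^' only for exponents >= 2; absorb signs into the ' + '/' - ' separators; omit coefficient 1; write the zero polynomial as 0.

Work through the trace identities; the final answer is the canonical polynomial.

x^2*y^3*z - x^3*y^2 - 2*x*y^2*z^2 + x^2*y*z + y*z^3 + x*y^2 - 2*y*z + x

trace(b^-1 a) = trace(a) trace(b) - trace(a b) = x*y - z
trace(a^2) = trace(a) trace(a) - trace(1) = x^2 - 2
use: trace(a b a) = trace(a) trace(b a) - trace(b) = x*z - y
apply: trace(a^2 b a) = trace(a) trace(a b a) - trace(a b) = x^2*z - x*y - z
use: trace(b a b a) = trace(b a) trace(b a) - trace(1)   [split at repeated b] = z^2 - 2
trace(b a b) = trace(b) trace(a b) - trace(a) = y*z - x
trace(a^2 b a b) = trace(a) trace(b a b a) - trace(b a b) = x*z^2 - y*z - x
apply: trace(b^-1 a^2 b a) = trace(a^2 b a) trace(b) - trace(a^2 b a b) = x^2*y*z - x*y^2 - x*z^2 + x
use: trace(a^-1 b^-1 a^2 b) = trace(b^-1 a^2 b) trace(a) - trace(b^-1 a^2 b a) = -x^2*y*z + x^3 + x*y^2 + x*z^2 - 3*x
apply: trace(a b^-1 a^-1 b^-1 a) = trace(a^-1 b^-1 a^2) trace(b) - trace(a^-1 b^-1 a^2 b) = x^2*y*z - x^3 - x*z^2 - y*z + 3*x
trace(a b a b^-1) = trace(a b a) trace(b) - trace(a b a b) = x*y*z - y^2 - z^2 + 2
use: trace(b^-1 a b a b^-1) = trace(a b a b^-1) trace(b) - trace(a b a) = x*y^2*z - y^3 - y*z^2 - x*z + 3*y
apply: trace(a b a b a b) = trace(b a) trace(b a b a) - trace(b^-1 a^-1)   [split at repeated b] = z^3 - 3*z
trace(a b a b^-1 a b) = trace(a b a b a) trace(b) - trace(a b a b a b) = x*y*z^2 - y^2*z - z^3 - x*y + 3*z
trace(b^-1 a b a b^-1 a) = trace(a b a b^-1 a) trace(b) - trace(a b a b^-1 a b) = x^2*y^2*z - x*y^3 - 2*x*y*z^2 + y^2*z + z^3 + 2*x*y - 3*z
apply: trace(a b^-1 a^-1 b^-1 a b) = trace(b^-1 a b a b^-1) trace(a) - trace(b^-1 a b a b^-1 a) = x*y*z^2 - x^2*z - y^2*z - z^3 + x*y + 3*z
trace(a^-1 b^-1 a b^-1 a b^-1) = trace(a b^-1 a^-1 b^-1 a) trace(b) - trace(a b^-1 a^-1 b^-1 a b) = x^2*y^2*z - x^3*y - 2*x*y*z^2 + x^2*z + z^3 + 2*x*y - 3*z
use: trace(b^-1 a b^-1) = trace(b^-1 a) trace(b) - trace(b^-1 a b) = x*y^2 - y*z - x
apply: trace(a b^-1 a b^-2 a^-1 b^-1) = trace(a^-1 b^-1 a b^-1 a b^-1) trace(b) - trace(a^-1 b^-1 a b^-1 a) = x^2*y^3*z - x^3*y^2 - 2*x*y^2*z^2 + x^2*y*z + y*z^3 + x*y^2 - 2*y*z + x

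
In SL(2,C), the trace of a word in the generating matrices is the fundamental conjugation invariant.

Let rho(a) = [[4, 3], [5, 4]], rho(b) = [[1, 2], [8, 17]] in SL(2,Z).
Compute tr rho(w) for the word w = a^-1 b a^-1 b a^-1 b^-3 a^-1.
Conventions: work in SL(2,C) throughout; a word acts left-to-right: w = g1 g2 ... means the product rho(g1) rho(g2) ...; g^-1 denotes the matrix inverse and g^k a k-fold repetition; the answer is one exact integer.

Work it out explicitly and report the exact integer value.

361995386

rho(a^-1) = [[4, -3], [-5, 4]]
... * rho(b) = [[1, 2], [8, 17]]  ->  [[-20, -43], [27, 58]]
... * rho(a^-1) = [[4, -3], [-5, 4]]  ->  [[135, -112], [-182, 151]]
... * rho(b) = [[1, 2], [8, 17]]  ->  [[-761, -1634], [1026, 2203]]
... * rho(a^-1) = [[4, -3], [-5, 4]]  ->  [[5126, -4253], [-6911, 5734]]
... * rho(b^-1) = [[17, -2], [-8, 1]]  ->  [[121166, -14505], [-163359, 19556]]
... * rho(b^-1) = [[17, -2], [-8, 1]]  ->  [[2175862, -256837], [-2933551, 346274]]
... * rho(b^-1) = [[17, -2], [-8, 1]]  ->  [[39044350, -4608561], [-52640559, 6213376]]
... * rho(a^-1) = [[4, -3], [-5, 4]]  ->  [[179220205, -135567294], [-241629116, 182775181]]
tr = 179220205 + 182775181 = 361995386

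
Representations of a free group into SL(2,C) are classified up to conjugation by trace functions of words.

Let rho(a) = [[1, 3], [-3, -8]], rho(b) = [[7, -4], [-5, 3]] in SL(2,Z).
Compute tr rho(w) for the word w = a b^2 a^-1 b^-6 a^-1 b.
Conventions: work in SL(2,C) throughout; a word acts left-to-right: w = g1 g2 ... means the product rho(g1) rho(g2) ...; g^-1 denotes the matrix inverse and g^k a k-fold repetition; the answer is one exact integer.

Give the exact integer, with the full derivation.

rho(a) = [[1, 3], [-3, -8]]
... * rho(b) = [[7, -4], [-5, 3]]  ->  [[-8, 5], [19, -12]]
... * rho(b) = [[7, -4], [-5, 3]]  ->  [[-81, 47], [193, -112]]
... * rho(a^-1) = [[-8, -3], [3, 1]]  ->  [[789, 290], [-1880, -691]]
... * rho(b^-1) = [[3, 4], [5, 7]]  ->  [[3817, 5186], [-9095, -12357]]
... * rho(b^-1) = [[3, 4], [5, 7]]  ->  [[37381, 51570], [-89070, -122879]]
... * rho(b^-1) = [[3, 4], [5, 7]]  ->  [[369993, 510514], [-881605, -1216433]]
... * rho(b^-1) = [[3, 4], [5, 7]]  ->  [[3662549, 5053570], [-8726980, -12041451]]
... * rho(b^-1) = [[3, 4], [5, 7]]  ->  [[36255497, 50025186], [-86388195, -119198077]]
... * rho(b^-1) = [[3, 4], [5, 7]]  ->  [[358892421, 495198290], [-855154970, -1179939319]]
... * rho(a^-1) = [[-8, -3], [3, 1]]  ->  [[-1385544498, -581478973], [3301421803, 1385525591]]
... * rho(b) = [[7, -4], [-5, 3]]  ->  [[-6791416621, 3797741073], [16182324666, -9049110439]]
tr = -6791416621 + -9049110439 = -15840527060

-15840527060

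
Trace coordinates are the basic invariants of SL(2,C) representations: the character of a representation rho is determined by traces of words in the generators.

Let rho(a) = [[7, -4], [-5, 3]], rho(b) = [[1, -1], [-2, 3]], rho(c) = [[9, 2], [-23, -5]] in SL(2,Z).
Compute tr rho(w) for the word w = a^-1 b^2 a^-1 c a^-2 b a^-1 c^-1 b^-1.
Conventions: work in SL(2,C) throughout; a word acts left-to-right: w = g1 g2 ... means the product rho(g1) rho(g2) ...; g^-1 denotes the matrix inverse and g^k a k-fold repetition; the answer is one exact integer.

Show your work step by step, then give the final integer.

-160712862

rho(a^-1) = [[3, 4], [5, 7]]
... * rho(b) = [[1, -1], [-2, 3]]  ->  [[-5, 9], [-9, 16]]
... * rho(b) = [[1, -1], [-2, 3]]  ->  [[-23, 32], [-41, 57]]
... * rho(a^-1) = [[3, 4], [5, 7]]  ->  [[91, 132], [162, 235]]
... * rho(c) = [[9, 2], [-23, -5]]  ->  [[-2217, -478], [-3947, -851]]
... * rho(a^-1) = [[3, 4], [5, 7]]  ->  [[-9041, -12214], [-16096, -21745]]
... * rho(a^-1) = [[3, 4], [5, 7]]  ->  [[-88193, -121662], [-157013, -216599]]
... * rho(b) = [[1, -1], [-2, 3]]  ->  [[155131, -276793], [276185, -492784]]
... * rho(a^-1) = [[3, 4], [5, 7]]  ->  [[-918572, -1317027], [-1635365, -2344748]]
... * rho(c^-1) = [[-5, -2], [23, 9]]  ->  [[-25698761, -10016099], [-45752379, -17832002]]
... * rho(b^-1) = [[3, 1], [2, 1]]  ->  [[-97128481, -35714860], [-172921141, -63584381]]
tr = -97128481 + -63584381 = -160712862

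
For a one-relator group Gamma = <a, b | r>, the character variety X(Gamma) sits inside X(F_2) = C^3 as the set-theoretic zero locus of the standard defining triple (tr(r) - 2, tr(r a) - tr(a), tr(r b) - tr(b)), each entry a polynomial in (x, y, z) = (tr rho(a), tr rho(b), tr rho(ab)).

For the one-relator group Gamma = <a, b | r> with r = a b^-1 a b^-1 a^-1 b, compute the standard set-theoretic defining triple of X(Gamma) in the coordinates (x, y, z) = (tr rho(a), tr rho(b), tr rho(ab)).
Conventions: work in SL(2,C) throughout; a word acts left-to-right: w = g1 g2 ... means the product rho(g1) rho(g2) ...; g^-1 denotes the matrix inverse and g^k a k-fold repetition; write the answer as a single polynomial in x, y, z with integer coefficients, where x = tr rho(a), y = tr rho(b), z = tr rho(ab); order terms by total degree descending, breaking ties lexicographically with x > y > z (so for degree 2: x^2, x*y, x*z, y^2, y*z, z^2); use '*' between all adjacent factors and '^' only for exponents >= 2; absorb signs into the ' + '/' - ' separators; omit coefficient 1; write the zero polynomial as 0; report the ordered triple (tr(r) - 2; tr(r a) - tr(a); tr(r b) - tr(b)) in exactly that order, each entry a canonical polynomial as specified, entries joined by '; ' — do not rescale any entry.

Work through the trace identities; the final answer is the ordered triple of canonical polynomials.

next, tr(a^2 b) = tr(a) tr(b a) - tr(b) = x*z - y
next, tr(a^2) = tr(a) tr(a) - tr(1) = x^2 - 2
tr(b a^2 b) = tr(b) tr(a^2 b) - tr(a^2) = x*y*z - x^2 - y^2 + 2
next, tr(b a b a) = tr(b a) tr(b a) - tr(1) = z^2 - 2
and tr(b a b) = tr(b) tr(a b) - tr(a) = y*z - x
next, tr(b a^2 b a) = tr(a) tr(b a b a) - tr(b a b) = x*z^2 - y*z - x
tr(a b a^-1 b a) = tr(b a^2 b) tr(a) - tr(b a^2 b a) = x^2*y*z - x^3 - x*y^2 - x*z^2 + y*z + 3*x
and tr(b a b a b) = tr(b) tr(a b a b) - tr(a b a) = y*z^2 - x*z - y
and tr(b a b a b a) = tr(b a) tr(b a b a) - tr(b^-1 a^-1) = z^3 - 3*z
tr(a b a^-1 b a b) = tr(b a b a b) tr(a) - tr(b a b a b a) = x*y*z^2 - x^2*z - z^3 - x*y + 3*z
and tr(a^-1 b a b^-1 a b) = tr(a b a^-1 b a) tr(b) - tr(a b a^-1 b a b) = x^2*y^2*z - x^3*y - x*y^3 - 2*x*y*z^2 + x^2*z + y^2*z + z^3 + 4*x*y - 3*z
tr(a b^-1 a b^-1 a^-1 b) = tr(a^-1 b a b^-1 a) tr(b) - tr(a^-1 b a b^-1 a b) = -x^2*y^2*z + x^3*y + x*y^3 + 2*x*y*z^2 - x^2*z - y^2*z - z^3 - 3*x*y + 3*z
tr(a^3 b) = tr(a) tr(b a^2) - tr(b a)  (reduce the a square) = x^2*z - x*y - z
tr(a^3) = tr(a) tr(a^2) - tr(a)  (reduce the a square) = x^3 - 3*x
next, tr(a b^2 a^2) = tr(b) tr(a^3 b) - tr(a^3)  (reduce the b square) = x^2*y*z - x^3 - x*y^2 - y*z + 3*x
and tr(a b^2 a^2 b) = tr(b) tr(a^2 b a b) - tr(a^2 b a)  (reduce the b square) = x*y*z^2 - x^2*z - y^2*z + z
tr(b a^2 b^-1 a b) = tr(a b^2 a^2) tr(b) - tr(a b^2 a^2 b)  (eliminate b^-1) = x^2*y^2*z - x^3*y - x*y^3 - x*y*z^2 + x^2*z + 3*x*y - z
tr(a b a b a^2) = tr(a) tr(a b a b a) - tr(a b a b)  (reduce the a square) = x^2*z^2 - x*y*z - x^2 - z^2 + 2
and tr(a b a b a^2 b) = tr(a) tr(b a b a b a) - tr(b a b a b)  (reduce the a square) = x*z^3 - y*z^2 - 2*x*z + y
tr(b a^2 b^-1 a b a) = tr(a b a b a^2) tr(b) - tr(a b a b a^2 b)  (eliminate b^-1) = x^2*y*z^2 - x*y^2*z - x*z^3 - x^2*y + 2*x*z + y
tr(a^-1 b a^2 b^-1 a b) = tr(b a^2 b^-1 a b) tr(a) - tr(b a^2 b^-1 a b a)  (eliminate a^-1) = x^3*y^2*z - x^4*y - x^2*y^3 - 2*x^2*y*z^2 + x^3*z + x*y^2*z + x*z^3 + 4*x^2*y - 3*x*z - y
next, tr(a b^-1 a b^-1 a^-1 b a) = tr(a^-1 b a^2 b^-1 a) tr(b) - tr(a^-1 b a^2 b^-1 a b)  (eliminate b^-1) = -x^3*y^2*z + x^4*y + x^2*y^3 + 2*x^2*y*z^2 - x^3*z - x*y^2*z - x*z^3 - 3*x^2*y + 3*x*z - y
tr(b a b^-1 a) = tr(a b a) tr(b) - tr(a b a b)   [inverse elimination on b] = x*y*z - y^2 - z^2 + 2
next, tr(a^2 b^2 a b) = tr(b) tr(a b a^2 b) - tr(a b a^2)   [square of b] = x*y*z^2 - x^2*z - y^2*z + z
tr(a b^2 a b^-1 a) = tr(a^2 b^2 a) tr(b) - tr(a^2 b^2 a b)   [inverse elimination on b] = x^2*y^2*z - x^3*y - x*y^3 - x*y*z^2 + x^2*z + 3*x*y - z
tr(a b a b^2 a b) = tr(b) tr(a b a b a b) - tr(a b a b a)   [square of b] = y*z^3 - x*z^2 - 2*y*z + x
tr(a b^2 a b^-1 a b) = tr(a b a b^2 a) tr(b) - tr(a b a b^2 a b)   [inverse elimination on b] = x*y^2*z^2 - x^2*y*z - y^3*z - y*z^3 + x*z^2 + 3*y*z - x
and tr(b^2 a b^-1 a b^-1 a) = tr(a b^2 a b^-1 a) tr(b) - tr(a b^2 a b^-1 a b)   [inverse elimination on b] = x^2*y^3*z - x^3*y^2 - x*y^4 - 2*x*y^2*z^2 + 2*x^2*y*z + y^3*z + y*z^3 + 3*x*y^2 - x*z^2 - 4*y*z + x
tr(a b^-1 a b^-1 a^-1 b^2) = tr(b^2 a b^-1 a b^-1) tr(a) - tr(b^2 a b^-1 a b^-1 a)   [inverse elimination on a] = -x^2*y^3*z + x^3*y^2 + x*y^4 + 2*x*y^2*z^2 - x^2*y*z - y^3*z - y*z^3 - 4*x*y^2 + 4*y*z + x
assemble the triple (tr(r) - 2; tr(r a) - x; tr(r b) - y)

-x^2*y^2*z + x^3*y + x*y^3 + 2*x*y*z^2 - x^2*z - y^2*z - z^3 - 3*x*y + 3*z - 2; -x^3*y^2*z + x^4*y + x^2*y^3 + 2*x^2*y*z^2 - x^3*z - x*y^2*z - x*z^3 - 3*x^2*y + 3*x*z - x - y; -x^2*y^3*z + x^3*y^2 + x*y^4 + 2*x*y^2*z^2 - x^2*y*z - y^3*z - y*z^3 - 4*x*y^2 + 4*y*z + x - y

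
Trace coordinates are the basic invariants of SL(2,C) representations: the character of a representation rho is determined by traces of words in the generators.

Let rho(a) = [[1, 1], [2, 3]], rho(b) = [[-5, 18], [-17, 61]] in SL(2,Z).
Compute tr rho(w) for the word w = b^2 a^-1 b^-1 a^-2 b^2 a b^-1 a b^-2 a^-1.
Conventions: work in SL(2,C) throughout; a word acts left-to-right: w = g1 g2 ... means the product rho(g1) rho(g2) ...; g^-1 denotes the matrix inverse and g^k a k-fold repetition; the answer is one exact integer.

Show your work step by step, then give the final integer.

rho(b) = [[-5, 18], [-17, 61]]
... * rho(b) = [[-5, 18], [-17, 61]]  ->  [[-281, 1008], [-952, 3415]]
... * rho(a^-1) = [[3, -1], [-2, 1]]  ->  [[-2859, 1289], [-9686, 4367]]
... * rho(b^-1) = [[61, -18], [17, -5]]  ->  [[-152486, 45017], [-516607, 152513]]
... * rho(a^-1) = [[3, -1], [-2, 1]]  ->  [[-547492, 197503], [-1854847, 669120]]
... * rho(a^-1) = [[3, -1], [-2, 1]]  ->  [[-2037482, 744995], [-6902781, 2523967]]
... * rho(b) = [[-5, 18], [-17, 61]]  ->  [[-2477505, 8770019], [-8393534, 29711929]]
... * rho(b) = [[-5, 18], [-17, 61]]  ->  [[-136702798, 490376069], [-463135123, 1661344057]]
... * rho(a) = [[1, 1], [2, 3]]  ->  [[844049340, 1334425409], [2859552991, 4520897048]]
... * rho(b^-1) = [[61, -18], [17, -5]]  ->  [[74172241693, -21865015165], [251287982267, -74076439078]]
... * rho(a) = [[1, 1], [2, 3]]  ->  [[30442211363, 8577196198], [103135104111, 29058665033]]
... * rho(b^-1) = [[61, -18], [17, -5]]  ->  [[2002787228509, -590845785524], [6785238656332, -2001725199163]]
... * rho(b^-1) = [[61, -18], [17, -5]]  ->  [[112125642585141, -33095941185542], [379870229650481, -112125669818161]]
... * rho(a^-1) = [[3, -1], [-2, 1]]  ->  [[402568810126507, -145221583770683], [1363862028587765, -491995899468642]]
tr = 402568810126507 + -491995899468642 = -89427089342135

-89427089342135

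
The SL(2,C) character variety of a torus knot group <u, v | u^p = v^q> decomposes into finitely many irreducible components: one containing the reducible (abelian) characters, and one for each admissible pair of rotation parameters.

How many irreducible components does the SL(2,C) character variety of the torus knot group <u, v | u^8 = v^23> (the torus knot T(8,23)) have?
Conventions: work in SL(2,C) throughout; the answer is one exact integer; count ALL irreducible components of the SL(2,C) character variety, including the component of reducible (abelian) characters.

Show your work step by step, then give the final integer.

78

In the torus knot group T(8,23), u^8 = v^23 is central, so an irreducible representation sends it to +I or -I (Schur).
On an irreducible component, tr(u) is locked at 2*cos(pi*alpha/8) for some alpha in 1..7, and tr(v) at 2*cos(pi*beta/23) for some beta in 1..22.
The two central values (-1)^alpha I and (-1)^beta I must be the same matrix, so alpha and beta share a parity.
Enumerate parity-matched pairs: 4*11 odd-odd plus 3*11 even-even gives 77.
Total: 77 irreducible-character components + 1 reducible (abelian) component = 78.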